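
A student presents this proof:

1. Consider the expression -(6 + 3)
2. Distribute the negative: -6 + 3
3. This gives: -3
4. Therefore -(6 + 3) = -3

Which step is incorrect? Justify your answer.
Step 2: Distribute the negative: -6 + 3

Step 2 incorrectly distributes the negative sign. The correct distribution is -(6 + 3) = -6 - 3 = -9. The negative must be applied to both terms, not just the first. The error treats -(6 + 3) as -6 + 3, which equals -3 instead of -9.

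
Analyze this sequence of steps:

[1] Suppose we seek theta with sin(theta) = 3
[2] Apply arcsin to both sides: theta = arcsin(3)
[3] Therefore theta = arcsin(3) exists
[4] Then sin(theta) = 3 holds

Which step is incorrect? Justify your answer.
Step 2: Apply arcsin to both sides: theta = arcsin(3)

Step 2 applies arcsin to 3. However, arcsin(x) is only defined for x in [-1, 1] because sin(theta) can only produce values in that range. Since |3| > 1, arcsin(3) is undefined. There is no angle whose sine equals 3.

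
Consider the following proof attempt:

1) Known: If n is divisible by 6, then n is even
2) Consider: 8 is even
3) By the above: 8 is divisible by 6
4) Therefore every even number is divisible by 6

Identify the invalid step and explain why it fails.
Step 3: By the above: 8 is divisible by 6

Step 3 commits the fallacy of affirming the consequent. The known fact 'divisible by 6 → even' does NOT imply 'even → divisible by 6'. That would be the converse, which is false. For example, 8 is even but 8 ÷ 6 = 1.33, which is not an integer.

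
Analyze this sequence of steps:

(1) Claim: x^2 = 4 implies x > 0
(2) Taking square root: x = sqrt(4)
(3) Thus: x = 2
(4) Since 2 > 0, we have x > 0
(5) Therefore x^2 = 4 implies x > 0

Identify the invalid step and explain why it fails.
Step 2: Taking square root: x = sqrt(4)

Step 2 takes the square root and assumes the positive root only. The equation x^2 = 4 actually has two solutions: x = 2 and x = -2. The proof silently assumes x > 0 without justification, then uses this assumption to conclude x > 0, which is circular. The counterexample x = -2 shows the claim is false.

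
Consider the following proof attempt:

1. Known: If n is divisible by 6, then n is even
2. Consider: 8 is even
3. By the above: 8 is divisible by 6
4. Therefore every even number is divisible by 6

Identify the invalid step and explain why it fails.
Step 3: By the above: 8 is divisible by 6

Step 3 commits the fallacy of affirming the consequent. The known fact 'divisible by 6 → even' does NOT imply 'even → divisible by 6'. That would be the converse, which is false. For example, 8 is even but 8 ÷ 6 = 1.33, which is not an integer.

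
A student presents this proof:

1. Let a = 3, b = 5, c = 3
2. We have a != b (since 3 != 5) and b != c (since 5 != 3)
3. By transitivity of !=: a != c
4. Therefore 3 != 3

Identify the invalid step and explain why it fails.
Step 3: By transitivity of !=: a != c

Step 3 incorrectly applies transitivity to the '!=' relation. Transitivity states: if a R b and b R c, then a R c. However, '!=' is not transitive. Counterexample: 3 != 5 and 5 != 3, but 3 = 3 (both equal 3). Transitivity holds for relations like <, <=, =, but not for !=.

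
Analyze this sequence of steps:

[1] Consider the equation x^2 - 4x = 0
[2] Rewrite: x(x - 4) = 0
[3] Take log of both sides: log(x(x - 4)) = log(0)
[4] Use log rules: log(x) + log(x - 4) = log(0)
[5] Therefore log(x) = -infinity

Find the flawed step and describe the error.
Step 3: Take log of both sides: log(x(x - 4)) = log(0)

Step 3 takes the logarithm of both sides, resulting in log(0) on the right side. The logarithm is only defined for positive numbers; log(0) is undefined (approaches negative infinity). This operation is invalid.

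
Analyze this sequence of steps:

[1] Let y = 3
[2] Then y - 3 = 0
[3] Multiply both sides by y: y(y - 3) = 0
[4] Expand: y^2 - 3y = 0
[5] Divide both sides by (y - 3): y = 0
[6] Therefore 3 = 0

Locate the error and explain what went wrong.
Step 5: Divide both sides by (y - 3): y = 0

Step 5 divides both sides by (y - 3). However, since y = 3, we have (y - 3) = 0. Division by zero is undefined, making this step invalid.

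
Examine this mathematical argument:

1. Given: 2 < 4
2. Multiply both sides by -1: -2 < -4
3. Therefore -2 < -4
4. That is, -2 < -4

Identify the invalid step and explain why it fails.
Step 2: Multiply both sides by -1: -2 < -4

Step 2 multiplies both sides by -1 but fails to reverse the inequality sign. When multiplying (or dividing) an inequality by a negative number, the direction must be reversed. Since 2 < 4, we should get -2 > -4, i.e., -2 > -4.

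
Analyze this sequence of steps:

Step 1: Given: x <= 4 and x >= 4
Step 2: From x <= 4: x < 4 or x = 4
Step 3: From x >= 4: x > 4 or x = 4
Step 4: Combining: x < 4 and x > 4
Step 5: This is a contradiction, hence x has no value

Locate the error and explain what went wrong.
Step 4: Combining: x < 4 and x > 4

Step 4 incorrectly combines the conditions. From x <= 4 and x >= 4, the intersection is x = 4. The error treats the 'or' cases as 'and' requirements. The correct conclusion is that x = 4 is the unique solution, not that no solution exists.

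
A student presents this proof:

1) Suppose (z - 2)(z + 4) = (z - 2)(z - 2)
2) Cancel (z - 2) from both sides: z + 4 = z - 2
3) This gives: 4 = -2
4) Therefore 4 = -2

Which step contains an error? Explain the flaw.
Step 2: Cancel (z - 2) from both sides: z + 4 = z - 2

Step 2 cancels (z - 2) from both sides. This is only valid if (z - 2) ≠ 0, i.e., z ≠ 2. When z = 2, both sides equal zero regardless of the other factors. The correct approach requires considering z = 2 as a separate case.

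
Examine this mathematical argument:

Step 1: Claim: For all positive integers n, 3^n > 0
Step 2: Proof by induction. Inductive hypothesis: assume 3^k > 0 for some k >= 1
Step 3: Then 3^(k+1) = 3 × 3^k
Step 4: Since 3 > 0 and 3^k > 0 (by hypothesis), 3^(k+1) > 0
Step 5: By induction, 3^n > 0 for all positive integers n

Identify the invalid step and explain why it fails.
Step 5: By induction, 3^n > 0 for all positive integers n

Step 5 concludes the proof by induction, but no base case was ever established. A valid induction proof requires: (1) a base case proving 3^1 > 0, and (2) an inductive step showing IF 3^k > 0 THEN 3^(k+1) > 0. Steps 2-4 correctly establish the inductive step, but without the base case the conclusion in step 5 does not follow.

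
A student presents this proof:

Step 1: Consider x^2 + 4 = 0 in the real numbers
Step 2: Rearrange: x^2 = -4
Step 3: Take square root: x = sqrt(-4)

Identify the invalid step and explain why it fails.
Step 3: Take square root: x = sqrt(-4)

Step 3 takes the square root of -4, which is negative. In the real number system, the square root of a negative number is undefined. The equation x^2 + 4 = 0 has no real solutions. Square roots of negative numbers only exist in the complex numbers.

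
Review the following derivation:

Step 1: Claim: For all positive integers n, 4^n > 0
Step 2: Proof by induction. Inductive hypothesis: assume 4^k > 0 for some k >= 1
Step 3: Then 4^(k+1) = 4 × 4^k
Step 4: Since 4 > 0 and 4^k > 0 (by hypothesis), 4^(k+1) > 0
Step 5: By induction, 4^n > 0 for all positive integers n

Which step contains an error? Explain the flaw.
Step 5: By induction, 4^n > 0 for all positive integers n

Step 5 concludes the proof by induction, but no base case was ever established. A valid induction proof requires: (1) a base case proving 4^1 > 0, and (2) an inductive step showing IF 4^k > 0 THEN 4^(k+1) > 0. Steps 2-4 correctly establish the inductive step, but without the base case the conclusion in step 5 does not follow.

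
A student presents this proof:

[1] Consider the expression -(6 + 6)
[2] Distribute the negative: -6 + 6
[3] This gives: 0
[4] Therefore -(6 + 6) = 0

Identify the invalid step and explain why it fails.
Step 2: Distribute the negative: -6 + 6

Step 2 incorrectly distributes the negative sign. The correct distribution is -(6 + 6) = -6 - 6 = -12. The negative must be applied to both terms, not just the first. The error treats -(6 + 6) as -6 + 6, which equals 0 instead of -12.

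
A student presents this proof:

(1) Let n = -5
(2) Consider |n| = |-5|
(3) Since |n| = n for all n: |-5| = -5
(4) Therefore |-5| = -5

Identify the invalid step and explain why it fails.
Step 3: Since |n| = n for all n: |-5| = -5

Step 3 incorrectly states that |n| = n for all n. The correct definition is |n| = n when n >= 0, and |n| = -n when n < 0. Since -5 < 0, we have |-5| = -(-5) = 5, not -5.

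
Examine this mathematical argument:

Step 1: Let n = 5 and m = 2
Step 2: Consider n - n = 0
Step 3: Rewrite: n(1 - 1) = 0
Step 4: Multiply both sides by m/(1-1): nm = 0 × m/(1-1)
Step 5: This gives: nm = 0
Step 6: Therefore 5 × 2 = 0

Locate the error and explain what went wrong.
Step 4: Multiply both sides by m/(1-1): nm = 0 × m/(1-1)

Step 4 multiplies both sides by m/(1-1). However, 1-1 = 0, so this is multiplication by m/0, which is undefined. We cannot multiply by an undefined expression.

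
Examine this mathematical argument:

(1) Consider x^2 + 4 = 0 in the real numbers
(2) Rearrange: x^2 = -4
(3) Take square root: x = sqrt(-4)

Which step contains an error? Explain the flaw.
Step 3: Take square root: x = sqrt(-4)

Step 3 takes the square root of -4, which is negative. In the real number system, the square root of a negative number is undefined. The equation x^2 + 4 = 0 has no real solutions. Square roots of negative numbers only exist in the complex numbers.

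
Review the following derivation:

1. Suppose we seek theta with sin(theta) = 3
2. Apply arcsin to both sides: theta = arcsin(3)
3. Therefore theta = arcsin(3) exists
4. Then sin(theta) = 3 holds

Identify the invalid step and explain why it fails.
Step 2: Apply arcsin to both sides: theta = arcsin(3)

Step 2 applies arcsin to 3. However, arcsin(x) is only defined for x in [-1, 1] because sin(theta) can only produce values in that range. Since |3| > 1, arcsin(3) is undefined. There is no angle whose sine equals 3.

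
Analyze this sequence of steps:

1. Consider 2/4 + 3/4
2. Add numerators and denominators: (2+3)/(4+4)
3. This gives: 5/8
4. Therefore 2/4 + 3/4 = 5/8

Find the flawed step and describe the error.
Step 2: Add numerators and denominators: (2+3)/(4+4)

Step 2 incorrectly adds fractions by separately adding numerators and denominators. This is wrong. The correct method requires a common denominator: 2/4 + 3/4 = (2×4 + 3×4)/(4×4) = 20/16 = 5/4. The method used gives 5/8, which is different.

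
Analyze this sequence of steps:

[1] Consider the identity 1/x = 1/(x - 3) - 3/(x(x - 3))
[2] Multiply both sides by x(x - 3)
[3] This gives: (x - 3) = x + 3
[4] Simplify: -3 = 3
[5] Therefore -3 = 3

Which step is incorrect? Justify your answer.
Step 3: This gives: (x - 3) = x + 3

Step 3 makes a sign error when clearing denominators. Multiplying -3/(x(x - 3)) by x(x - 3) gives -3, not +3. The correct result is (x - 3) = x - 3, which is trivially true, not (x - 3) = x + 3. (Step 1 is a valid identity: 1/(x - 3) - 3/(x(x - 3)) = (x - 3)/(x(x - 3)) = 1/x.)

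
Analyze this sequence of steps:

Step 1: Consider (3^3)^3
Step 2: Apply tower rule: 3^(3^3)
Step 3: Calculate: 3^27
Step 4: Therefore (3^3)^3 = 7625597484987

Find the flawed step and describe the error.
Step 2: Apply tower rule: 3^(3^3)

Step 2 incorrectly states that (a^b)^c = a^(b^c). The correct rule is (a^b)^c = a^(b×c). The actual value is (3^3)^3 = 3^9 = 19683, not 3^27 = 7625597484987.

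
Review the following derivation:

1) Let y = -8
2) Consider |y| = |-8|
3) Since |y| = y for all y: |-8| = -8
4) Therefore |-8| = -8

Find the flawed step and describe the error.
Step 3: Since |y| = y for all y: |-8| = -8

Step 3 incorrectly states that |y| = y for all y. The correct definition is |y| = y when y >= 0, and |y| = -y when y < 0. Since -8 < 0, we have |-8| = -(-8) = 8, not -8.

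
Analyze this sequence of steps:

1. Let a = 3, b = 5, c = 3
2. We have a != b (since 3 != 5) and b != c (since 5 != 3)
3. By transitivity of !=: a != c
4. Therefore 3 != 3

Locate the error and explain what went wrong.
Step 3: By transitivity of !=: a != c

Step 3 incorrectly applies transitivity to the '!=' relation. Transitivity states: if a R b and b R c, then a R c. However, '!=' is not transitive. Counterexample: 3 != 5 and 5 != 3, but 3 = 3 (both equal 3). Transitivity holds for relations like <, <=, =, but not for !=.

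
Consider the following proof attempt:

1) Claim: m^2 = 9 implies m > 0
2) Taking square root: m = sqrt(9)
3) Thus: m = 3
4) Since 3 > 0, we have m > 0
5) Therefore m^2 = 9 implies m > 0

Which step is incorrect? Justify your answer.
Step 2: Taking square root: m = sqrt(9)

Step 2 takes the square root and assumes the positive root only. The equation m^2 = 9 actually has two solutions: m = 3 and m = -3. The proof silently assumes m > 0 without justification, then uses this assumption to conclude m > 0, which is circular. The counterexample m = -3 shows the claim is false.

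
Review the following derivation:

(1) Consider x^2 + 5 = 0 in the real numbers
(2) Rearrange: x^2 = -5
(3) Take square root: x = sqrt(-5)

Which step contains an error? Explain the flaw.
Step 3: Take square root: x = sqrt(-5)

Step 3 takes the square root of -5, which is negative. In the real number system, the square root of a negative number is undefined. The equation x^2 + 5 = 0 has no real solutions. Square roots of negative numbers only exist in the complex numbers.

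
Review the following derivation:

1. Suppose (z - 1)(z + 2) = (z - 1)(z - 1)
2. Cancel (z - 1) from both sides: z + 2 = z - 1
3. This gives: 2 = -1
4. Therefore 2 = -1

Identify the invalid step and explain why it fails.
Step 2: Cancel (z - 1) from both sides: z + 2 = z - 1

Step 2 cancels (z - 1) from both sides. This is only valid if (z - 1) ≠ 0, i.e., z ≠ 1. When z = 1, both sides equal zero regardless of the other factors. The correct approach requires considering z = 1 as a separate case.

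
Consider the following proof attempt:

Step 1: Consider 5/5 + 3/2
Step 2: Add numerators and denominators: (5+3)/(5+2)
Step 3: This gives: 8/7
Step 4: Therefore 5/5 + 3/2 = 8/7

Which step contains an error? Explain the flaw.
Step 2: Add numerators and denominators: (5+3)/(5+2)

Step 2 incorrectly adds fractions by separately adding numerators and denominators. This is wrong. The correct method requires a common denominator: 5/5 + 3/2 = (5×2 + 3×5)/(5×2) = 25/10 = 5/2. The method used gives 8/7, which is different.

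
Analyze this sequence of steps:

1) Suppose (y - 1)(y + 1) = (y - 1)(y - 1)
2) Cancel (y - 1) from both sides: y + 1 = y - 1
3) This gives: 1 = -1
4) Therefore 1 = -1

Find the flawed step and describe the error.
Step 2: Cancel (y - 1) from both sides: y + 1 = y - 1

Step 2 cancels (y - 1) from both sides. This is only valid if (y - 1) ≠ 0, i.e., y ≠ 1. When y = 1, both sides equal zero regardless of the other factors. The correct approach requires considering y = 1 as a separate case.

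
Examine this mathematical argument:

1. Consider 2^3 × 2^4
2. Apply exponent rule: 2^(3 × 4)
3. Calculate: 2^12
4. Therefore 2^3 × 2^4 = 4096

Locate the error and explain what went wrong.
Step 2: Apply exponent rule: 2^(3 × 4)

Step 2 incorrectly states that a^b × a^c = a^(b×c). The correct rule is a^b × a^c = a^(b+c). The actual value is 2^3 × 2^4 = 2^7 = 128, not 2^12 = 4096.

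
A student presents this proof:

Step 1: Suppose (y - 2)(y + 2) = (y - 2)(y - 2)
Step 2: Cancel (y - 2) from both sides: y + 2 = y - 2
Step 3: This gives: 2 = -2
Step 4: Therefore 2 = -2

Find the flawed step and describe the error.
Step 2: Cancel (y - 2) from both sides: y + 2 = y - 2

Step 2 cancels (y - 2) from both sides. This is only valid if (y - 2) ≠ 0, i.e., y ≠ 2. When y = 2, both sides equal zero regardless of the other factors. The correct approach requires considering y = 2 as a separate case.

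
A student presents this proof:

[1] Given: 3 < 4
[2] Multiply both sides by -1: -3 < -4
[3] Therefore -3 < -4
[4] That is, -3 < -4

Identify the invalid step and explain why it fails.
Step 2: Multiply both sides by -1: -3 < -4

Step 2 multiplies both sides by -1 but fails to reverse the inequality sign. When multiplying (or dividing) an inequality by a negative number, the direction must be reversed. Since 3 < 4, we should get -3 > -4, i.e., -3 > -4.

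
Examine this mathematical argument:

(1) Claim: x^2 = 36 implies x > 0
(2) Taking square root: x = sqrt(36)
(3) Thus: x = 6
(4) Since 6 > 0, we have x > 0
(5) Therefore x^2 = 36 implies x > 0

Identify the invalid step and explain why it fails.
Step 2: Taking square root: x = sqrt(36)

Step 2 takes the square root and assumes the positive root only. The equation x^2 = 36 actually has two solutions: x = 6 and x = -6. The proof silently assumes x > 0 without justification, then uses this assumption to conclude x > 0, which is circular. The counterexample x = -6 shows the claim is false.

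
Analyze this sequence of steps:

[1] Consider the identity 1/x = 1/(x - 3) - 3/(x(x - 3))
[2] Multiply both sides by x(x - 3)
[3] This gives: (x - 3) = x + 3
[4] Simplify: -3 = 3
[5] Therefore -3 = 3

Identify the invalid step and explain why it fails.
Step 3: This gives: (x - 3) = x + 3

Step 3 makes a sign error when clearing denominators. Multiplying -3/(x(x - 3)) by x(x - 3) gives -3, not +3. The correct result is (x - 3) = x - 3, which is trivially true, not (x - 3) = x + 3. (Step 1 is a valid identity: 1/(x - 3) - 3/(x(x - 3)) = (x - 3)/(x(x - 3)) = 1/x.)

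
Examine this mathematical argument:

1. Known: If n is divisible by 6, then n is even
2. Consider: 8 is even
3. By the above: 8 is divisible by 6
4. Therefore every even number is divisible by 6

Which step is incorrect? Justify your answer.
Step 3: By the above: 8 is divisible by 6

Step 3 commits the fallacy of affirming the consequent. The known fact 'divisible by 6 → even' does NOT imply 'even → divisible by 6'. That would be the converse, which is false. For example, 8 is even but 8 ÷ 6 = 1.33, which is not an integer.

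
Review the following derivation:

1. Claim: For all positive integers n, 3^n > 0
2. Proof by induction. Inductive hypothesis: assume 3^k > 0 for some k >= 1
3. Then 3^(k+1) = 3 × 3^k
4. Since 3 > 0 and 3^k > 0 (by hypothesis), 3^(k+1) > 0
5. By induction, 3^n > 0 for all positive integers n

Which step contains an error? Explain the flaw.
Step 5: By induction, 3^n > 0 for all positive integers n

Step 5 concludes the proof by induction, but no base case was ever established. A valid induction proof requires: (1) a base case proving 3^1 > 0, and (2) an inductive step showing IF 3^k > 0 THEN 3^(k+1) > 0. Steps 2-4 correctly establish the inductive step, but without the base case the conclusion in step 5 does not follow.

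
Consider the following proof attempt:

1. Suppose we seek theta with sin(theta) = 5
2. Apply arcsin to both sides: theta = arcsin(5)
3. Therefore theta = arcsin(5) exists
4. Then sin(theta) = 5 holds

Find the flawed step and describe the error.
Step 2: Apply arcsin to both sides: theta = arcsin(5)

Step 2 applies arcsin to 5. However, arcsin(x) is only defined for x in [-1, 1] because sin(theta) can only produce values in that range. Since |5| > 1, arcsin(5) is undefined. There is no angle whose sine equals 5.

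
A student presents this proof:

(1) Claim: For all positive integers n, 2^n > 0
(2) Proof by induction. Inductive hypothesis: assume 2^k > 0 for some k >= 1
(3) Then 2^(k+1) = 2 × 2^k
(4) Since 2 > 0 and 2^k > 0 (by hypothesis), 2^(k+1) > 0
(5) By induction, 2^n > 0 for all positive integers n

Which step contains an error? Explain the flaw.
Step 5: By induction, 2^n > 0 for all positive integers n

Step 5 concludes the proof by induction, but no base case was ever established. A valid induction proof requires: (1) a base case proving 2^1 > 0, and (2) an inductive step showing IF 2^k > 0 THEN 2^(k+1) > 0. Steps 2-4 correctly establish the inductive step, but without the base case the conclusion in step 5 does not follow.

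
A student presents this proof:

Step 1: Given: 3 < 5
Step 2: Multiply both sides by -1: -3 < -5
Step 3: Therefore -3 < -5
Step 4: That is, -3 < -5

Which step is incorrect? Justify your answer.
Step 2: Multiply both sides by -1: -3 < -5

Step 2 multiplies both sides by -1 but fails to reverse the inequality sign. When multiplying (or dividing) an inequality by a negative number, the direction must be reversed. Since 3 < 5, we should get -3 > -5, i.e., -3 > -5.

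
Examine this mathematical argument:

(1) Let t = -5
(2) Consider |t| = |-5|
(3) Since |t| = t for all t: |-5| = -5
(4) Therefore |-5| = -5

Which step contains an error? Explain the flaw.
Step 3: Since |t| = t for all t: |-5| = -5

Step 3 incorrectly states that |t| = t for all t. The correct definition is |t| = t when t >= 0, and |t| = -t when t < 0. Since -5 < 0, we have |-5| = -(-5) = 5, not -5.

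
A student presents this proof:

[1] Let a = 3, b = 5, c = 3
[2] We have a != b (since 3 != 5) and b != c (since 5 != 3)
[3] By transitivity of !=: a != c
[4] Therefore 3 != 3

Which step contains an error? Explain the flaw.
Step 3: By transitivity of !=: a != c

Step 3 incorrectly applies transitivity to the '!=' relation. Transitivity states: if a R b and b R c, then a R c. However, '!=' is not transitive. Counterexample: 3 != 5 and 5 != 3, but 3 = 3 (both equal 3). Transitivity holds for relations like <, <=, =, but not for !=.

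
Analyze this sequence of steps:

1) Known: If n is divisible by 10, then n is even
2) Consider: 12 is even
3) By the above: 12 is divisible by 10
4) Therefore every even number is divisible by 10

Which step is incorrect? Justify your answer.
Step 3: By the above: 12 is divisible by 10

Step 3 commits the fallacy of affirming the consequent. The known fact 'divisible by 10 → even' does NOT imply 'even → divisible by 10'. That would be the converse, which is false. For example, 12 is even but 12 ÷ 10 = 1.20, which is not an integer.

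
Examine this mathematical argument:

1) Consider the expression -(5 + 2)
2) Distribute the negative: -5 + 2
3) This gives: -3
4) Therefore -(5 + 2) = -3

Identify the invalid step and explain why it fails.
Step 2: Distribute the negative: -5 + 2

Step 2 incorrectly distributes the negative sign. The correct distribution is -(5 + 2) = -5 - 2 = -7. The negative must be applied to both terms, not just the first. The error treats -(5 + 2) as -5 + 2, which equals -3 instead of -7.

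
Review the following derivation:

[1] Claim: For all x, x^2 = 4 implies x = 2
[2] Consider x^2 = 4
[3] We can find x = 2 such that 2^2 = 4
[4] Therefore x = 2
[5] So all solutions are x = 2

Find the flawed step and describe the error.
Step 4: Therefore x = 2

Step 4 incorrectly concludes that x = 2 is the only solution. The proof shows that x = 2 is A solution (existence), but does not show it is the ONLY solution (uniqueness). In fact, x = -2 is also a solution since (-2)^2 = 4. Finding one solution doesn't prove there are no others.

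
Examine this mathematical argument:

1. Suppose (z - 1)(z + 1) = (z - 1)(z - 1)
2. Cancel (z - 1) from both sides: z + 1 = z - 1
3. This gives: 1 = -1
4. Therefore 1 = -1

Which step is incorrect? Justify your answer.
Step 2: Cancel (z - 1) from both sides: z + 1 = z - 1

Step 2 cancels (z - 1) from both sides. This is only valid if (z - 1) ≠ 0, i.e., z ≠ 1. When z = 1, both sides equal zero regardless of the other factors. The correct approach requires considering z = 1 as a separate case.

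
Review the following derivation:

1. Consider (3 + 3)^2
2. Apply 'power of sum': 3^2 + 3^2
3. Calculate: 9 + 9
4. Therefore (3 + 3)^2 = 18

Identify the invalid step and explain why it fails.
Step 2: Apply 'power of sum': 3^2 + 3^2

Step 2 incorrectly applies a non-existent rule '(a+b)^n = a^n + b^n'. This is false in general. The correct expansion uses the binomial theorem. The actual value is (3 + 3)^2 = 6^2 = 36, not 18.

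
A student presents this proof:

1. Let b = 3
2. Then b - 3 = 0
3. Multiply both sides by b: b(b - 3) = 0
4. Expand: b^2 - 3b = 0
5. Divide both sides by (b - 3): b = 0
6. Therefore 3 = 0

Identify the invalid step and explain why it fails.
Step 5: Divide both sides by (b - 3): b = 0

Step 5 divides both sides by (b - 3). However, since b = 3, we have (b - 3) = 0. Division by zero is undefined, making this step invalid.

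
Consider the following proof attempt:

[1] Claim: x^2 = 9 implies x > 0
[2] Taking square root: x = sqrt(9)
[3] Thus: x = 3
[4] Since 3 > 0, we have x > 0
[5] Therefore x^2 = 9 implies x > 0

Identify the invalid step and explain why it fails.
Step 2: Taking square root: x = sqrt(9)

Step 2 takes the square root and assumes the positive root only. The equation x^2 = 9 actually has two solutions: x = 3 and x = -3. The proof silently assumes x > 0 without justification, then uses this assumption to conclude x > 0, which is circular. The counterexample x = -3 shows the claim is false.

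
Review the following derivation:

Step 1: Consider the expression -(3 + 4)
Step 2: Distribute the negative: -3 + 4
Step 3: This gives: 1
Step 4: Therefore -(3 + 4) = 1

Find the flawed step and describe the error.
Step 2: Distribute the negative: -3 + 4

Step 2 incorrectly distributes the negative sign. The correct distribution is -(3 + 4) = -3 - 4 = -7. The negative must be applied to both terms, not just the first. The error treats -(3 + 4) as -3 + 4, which equals 1 instead of -7.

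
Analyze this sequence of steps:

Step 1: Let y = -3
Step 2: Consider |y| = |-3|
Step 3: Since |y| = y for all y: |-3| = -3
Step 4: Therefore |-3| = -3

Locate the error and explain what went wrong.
Step 3: Since |y| = y for all y: |-3| = -3

Step 3 incorrectly states that |y| = y for all y. The correct definition is |y| = y when y >= 0, and |y| = -y when y < 0. Since -3 < 0, we have |-3| = -(-3) = 3, not -3.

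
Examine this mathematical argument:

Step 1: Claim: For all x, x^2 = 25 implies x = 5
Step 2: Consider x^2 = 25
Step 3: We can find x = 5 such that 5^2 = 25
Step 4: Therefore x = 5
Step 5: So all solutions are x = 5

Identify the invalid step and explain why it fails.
Step 4: Therefore x = 5

Step 4 incorrectly concludes that x = 5 is the only solution. The proof shows that x = 5 is A solution (existence), but does not show it is the ONLY solution (uniqueness). In fact, x = -5 is also a solution since (-5)^2 = 25. Finding one solution doesn't prove there are no others.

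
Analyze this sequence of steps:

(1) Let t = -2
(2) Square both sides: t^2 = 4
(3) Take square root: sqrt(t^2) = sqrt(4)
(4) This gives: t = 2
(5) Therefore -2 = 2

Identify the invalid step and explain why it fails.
Step 4: This gives: t = 2

Step 4 incorrectly states that sqrt(t^2) = t. The correct identity is sqrt(t^2) = |t|. Since t = -2 < 0, we have sqrt(t^2) = |-2| = 2, not t = -2.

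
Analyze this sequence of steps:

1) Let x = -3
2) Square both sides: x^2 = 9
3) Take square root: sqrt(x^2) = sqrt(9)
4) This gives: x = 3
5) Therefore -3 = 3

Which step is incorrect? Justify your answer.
Step 4: This gives: x = 3

Step 4 incorrectly states that sqrt(x^2) = x. The correct identity is sqrt(x^2) = |x|. Since x = -3 < 0, we have sqrt(x^2) = |-3| = 3, not x = -3.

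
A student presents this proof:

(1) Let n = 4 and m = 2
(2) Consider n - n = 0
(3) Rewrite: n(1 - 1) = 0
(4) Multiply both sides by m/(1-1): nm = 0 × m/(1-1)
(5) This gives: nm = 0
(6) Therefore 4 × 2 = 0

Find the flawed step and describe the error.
Step 4: Multiply both sides by m/(1-1): nm = 0 × m/(1-1)

Step 4 multiplies both sides by m/(1-1). However, 1-1 = 0, so this is multiplication by m/0, which is undefined. We cannot multiply by an undefined expression.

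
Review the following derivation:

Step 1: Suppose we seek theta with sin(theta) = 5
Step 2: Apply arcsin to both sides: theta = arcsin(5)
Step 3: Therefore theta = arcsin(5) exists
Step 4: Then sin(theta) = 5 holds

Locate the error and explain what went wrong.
Step 2: Apply arcsin to both sides: theta = arcsin(5)

Step 2 applies arcsin to 5. However, arcsin(x) is only defined for x in [-1, 1] because sin(theta) can only produce values in that range. Since |5| > 1, arcsin(5) is undefined. There is no angle whose sine equals 5.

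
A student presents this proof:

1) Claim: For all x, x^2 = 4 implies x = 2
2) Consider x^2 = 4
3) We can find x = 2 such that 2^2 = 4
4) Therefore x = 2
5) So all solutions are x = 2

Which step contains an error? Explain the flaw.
Step 4: Therefore x = 2

Step 4 incorrectly concludes that x = 2 is the only solution. The proof shows that x = 2 is A solution (existence), but does not show it is the ONLY solution (uniqueness). In fact, x = -2 is also a solution since (-2)^2 = 4. Finding one solution doesn't prove there are no others.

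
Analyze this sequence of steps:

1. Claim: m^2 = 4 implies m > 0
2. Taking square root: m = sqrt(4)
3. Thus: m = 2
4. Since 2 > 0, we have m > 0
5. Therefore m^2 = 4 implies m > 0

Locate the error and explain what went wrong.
Step 2: Taking square root: m = sqrt(4)

Step 2 takes the square root and assumes the positive root only. The equation m^2 = 4 actually has two solutions: m = 2 and m = -2. The proof silently assumes m > 0 without justification, then uses this assumption to conclude m > 0, which is circular. The counterexample m = -2 shows the claim is false.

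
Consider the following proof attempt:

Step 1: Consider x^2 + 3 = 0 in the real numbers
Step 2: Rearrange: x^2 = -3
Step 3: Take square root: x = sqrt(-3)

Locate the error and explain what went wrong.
Step 3: Take square root: x = sqrt(-3)

Step 3 takes the square root of -3, which is negative. In the real number system, the square root of a negative number is undefined. The equation x^2 + 3 = 0 has no real solutions. Square roots of negative numbers only exist in the complex numbers.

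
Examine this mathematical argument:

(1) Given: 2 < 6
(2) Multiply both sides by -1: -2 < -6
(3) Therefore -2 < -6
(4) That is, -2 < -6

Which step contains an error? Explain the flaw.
Step 2: Multiply both sides by -1: -2 < -6

Step 2 multiplies both sides by -1 but fails to reverse the inequality sign. When multiplying (or dividing) an inequality by a negative number, the direction must be reversed. Since 2 < 6, we should get -2 > -6, i.e., -2 > -6.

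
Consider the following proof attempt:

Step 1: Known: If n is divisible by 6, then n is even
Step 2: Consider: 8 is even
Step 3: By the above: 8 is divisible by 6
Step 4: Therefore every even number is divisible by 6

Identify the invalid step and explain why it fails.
Step 3: By the above: 8 is divisible by 6

Step 3 commits the fallacy of affirming the consequent. The known fact 'divisible by 6 → even' does NOT imply 'even → divisible by 6'. That would be the converse, which is false. For example, 8 is even but 8 ÷ 6 = 1.33, which is not an integer.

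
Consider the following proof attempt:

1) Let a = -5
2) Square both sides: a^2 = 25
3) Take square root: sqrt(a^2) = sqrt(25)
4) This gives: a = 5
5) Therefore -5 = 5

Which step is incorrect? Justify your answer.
Step 4: This gives: a = 5

Step 4 incorrectly states that sqrt(a^2) = a. The correct identity is sqrt(a^2) = |a|. Since a = -5 < 0, we have sqrt(a^2) = |-5| = 5, not a = -5.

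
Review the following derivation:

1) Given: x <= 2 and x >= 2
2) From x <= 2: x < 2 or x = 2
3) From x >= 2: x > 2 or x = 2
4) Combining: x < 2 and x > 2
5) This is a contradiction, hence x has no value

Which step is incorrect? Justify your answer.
Step 4: Combining: x < 2 and x > 2

Step 4 incorrectly combines the conditions. From x <= 2 and x >= 2, the intersection is x = 2. The error treats the 'or' cases as 'and' requirements. The correct conclusion is that x = 2 is the unique solution, not that no solution exists.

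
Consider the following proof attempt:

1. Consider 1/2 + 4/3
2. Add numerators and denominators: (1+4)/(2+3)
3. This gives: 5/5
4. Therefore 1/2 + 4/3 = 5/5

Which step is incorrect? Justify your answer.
Step 2: Add numerators and denominators: (1+4)/(2+3)

Step 2 incorrectly adds fractions by separately adding numerators and denominators. This is wrong. The correct method requires a common denominator: 1/2 + 4/3 = (1×3 + 4×2)/(2×3) = 11/6 = 11/6. The method used gives 5/5, which is different.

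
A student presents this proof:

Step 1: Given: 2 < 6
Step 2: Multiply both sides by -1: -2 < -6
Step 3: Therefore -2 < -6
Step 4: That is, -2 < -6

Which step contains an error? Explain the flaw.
Step 2: Multiply both sides by -1: -2 < -6

Step 2 multiplies both sides by -1 but fails to reverse the inequality sign. When multiplying (or dividing) an inequality by a negative number, the direction must be reversed. Since 2 < 6, we should get -2 > -6, i.e., -2 > -6.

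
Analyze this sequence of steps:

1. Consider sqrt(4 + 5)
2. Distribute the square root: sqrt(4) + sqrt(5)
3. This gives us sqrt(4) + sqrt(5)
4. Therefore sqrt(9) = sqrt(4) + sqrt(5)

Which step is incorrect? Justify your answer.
Step 2: Distribute the square root: sqrt(4) + sqrt(5)

Step 2 incorrectly 'distributes' the square root over addition. The square root function does not distribute: sqrt(a + b) ≠ sqrt(a) + sqrt(b). In fact, sqrt(4 + 5) = sqrt(9) ≈ 3.0000, while sqrt(4) + sqrt(5) ≈ 4.2361.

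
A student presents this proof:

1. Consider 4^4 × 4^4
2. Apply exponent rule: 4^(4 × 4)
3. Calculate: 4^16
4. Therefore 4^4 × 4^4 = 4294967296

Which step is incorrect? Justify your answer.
Step 2: Apply exponent rule: 4^(4 × 4)

Step 2 incorrectly states that a^b × a^c = a^(b×c). The correct rule is a^b × a^c = a^(b+c). The actual value is 4^4 × 4^4 = 4^8 = 65536, not 4^16 = 4294967296.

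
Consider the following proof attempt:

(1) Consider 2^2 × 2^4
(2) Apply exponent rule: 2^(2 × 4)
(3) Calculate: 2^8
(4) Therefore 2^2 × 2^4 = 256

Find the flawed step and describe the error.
Step 2: Apply exponent rule: 2^(2 × 4)

Step 2 incorrectly states that a^b × a^c = a^(b×c). The correct rule is a^b × a^c = a^(b+c). The actual value is 2^2 × 2^4 = 2^6 = 64, not 2^8 = 256.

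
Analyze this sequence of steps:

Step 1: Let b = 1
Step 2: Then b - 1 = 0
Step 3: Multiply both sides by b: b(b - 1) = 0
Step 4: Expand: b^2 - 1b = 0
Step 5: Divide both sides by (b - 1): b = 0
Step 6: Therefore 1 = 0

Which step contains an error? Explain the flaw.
Step 5: Divide both sides by (b - 1): b = 0

Step 5 divides both sides by (b - 1). However, since b = 1, we have (b - 1) = 0. Division by zero is undefined, making this step invalid.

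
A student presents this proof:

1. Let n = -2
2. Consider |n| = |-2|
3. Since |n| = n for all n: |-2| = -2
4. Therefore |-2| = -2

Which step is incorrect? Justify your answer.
Step 3: Since |n| = n for all n: |-2| = -2

Step 3 incorrectly states that |n| = n for all n. The correct definition is |n| = n when n >= 0, and |n| = -n when n < 0. Since -2 < 0, we have |-2| = -(-2) = 2, not -2.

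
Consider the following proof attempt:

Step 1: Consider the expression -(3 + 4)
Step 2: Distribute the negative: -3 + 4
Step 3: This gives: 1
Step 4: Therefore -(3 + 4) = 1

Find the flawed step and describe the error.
Step 2: Distribute the negative: -3 + 4

Step 2 incorrectly distributes the negative sign. The correct distribution is -(3 + 4) = -3 - 4 = -7. The negative must be applied to both terms, not just the first. The error treats -(3 + 4) as -3 + 4, which equals 1 instead of -7.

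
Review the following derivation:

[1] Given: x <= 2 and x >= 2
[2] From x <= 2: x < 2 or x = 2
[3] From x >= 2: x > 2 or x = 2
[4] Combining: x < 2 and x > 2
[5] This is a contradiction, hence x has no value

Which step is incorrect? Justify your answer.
Step 4: Combining: x < 2 and x > 2

Step 4 incorrectly combines the conditions. From x <= 2 and x >= 2, the intersection is x = 2. The error treats the 'or' cases as 'and' requirements. The correct conclusion is that x = 2 is the unique solution, not that no solution exists.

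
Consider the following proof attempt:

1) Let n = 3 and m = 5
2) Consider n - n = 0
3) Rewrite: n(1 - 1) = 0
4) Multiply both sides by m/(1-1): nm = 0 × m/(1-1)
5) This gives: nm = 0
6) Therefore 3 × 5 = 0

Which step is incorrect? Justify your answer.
Step 4: Multiply both sides by m/(1-1): nm = 0 × m/(1-1)

Step 4 multiplies both sides by m/(1-1). However, 1-1 = 0, so this is multiplication by m/0, which is undefined. We cannot multiply by an undefined expression.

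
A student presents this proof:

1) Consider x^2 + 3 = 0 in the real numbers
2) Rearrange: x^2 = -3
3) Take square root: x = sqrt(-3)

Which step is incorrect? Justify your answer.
Step 3: Take square root: x = sqrt(-3)

Step 3 takes the square root of -3, which is negative. In the real number system, the square root of a negative number is undefined. The equation x^2 + 3 = 0 has no real solutions. Square roots of negative numbers only exist in the complex numbers.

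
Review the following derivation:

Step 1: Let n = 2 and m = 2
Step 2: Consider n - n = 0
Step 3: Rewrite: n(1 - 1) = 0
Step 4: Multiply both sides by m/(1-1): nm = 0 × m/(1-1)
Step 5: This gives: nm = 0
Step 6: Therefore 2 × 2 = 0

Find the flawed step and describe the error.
Step 4: Multiply both sides by m/(1-1): nm = 0 × m/(1-1)

Step 4 multiplies both sides by m/(1-1). However, 1-1 = 0, so this is multiplication by m/0, which is undefined. We cannot multiply by an undefined expression.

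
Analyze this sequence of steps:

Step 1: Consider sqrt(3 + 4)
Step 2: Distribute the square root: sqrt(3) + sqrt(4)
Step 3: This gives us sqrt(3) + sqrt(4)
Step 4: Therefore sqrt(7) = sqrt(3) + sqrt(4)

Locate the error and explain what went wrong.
Step 2: Distribute the square root: sqrt(3) + sqrt(4)

Step 2 incorrectly 'distributes' the square root over addition. The square root function does not distribute: sqrt(a + b) ≠ sqrt(a) + sqrt(b). In fact, sqrt(3 + 4) = sqrt(7) ≈ 2.6458, while sqrt(3) + sqrt(4) ≈ 3.7321.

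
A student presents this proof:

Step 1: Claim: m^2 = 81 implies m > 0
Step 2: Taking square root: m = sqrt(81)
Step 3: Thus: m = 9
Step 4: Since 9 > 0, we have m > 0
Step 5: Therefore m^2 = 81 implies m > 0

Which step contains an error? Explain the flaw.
Step 2: Taking square root: m = sqrt(81)

Step 2 takes the square root and assumes the positive root only. The equation m^2 = 81 actually has two solutions: m = 9 and m = -9. The proof silently assumes m > 0 without justification, then uses this assumption to conclude m > 0, which is circular. The counterexample m = -9 shows the claim is false.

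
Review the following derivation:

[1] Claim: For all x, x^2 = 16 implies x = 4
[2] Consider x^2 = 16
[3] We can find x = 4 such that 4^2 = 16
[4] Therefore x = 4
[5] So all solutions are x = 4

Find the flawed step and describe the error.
Step 4: Therefore x = 4

Step 4 incorrectly concludes that x = 4 is the only solution. The proof shows that x = 4 is A solution (existence), but does not show it is the ONLY solution (uniqueness). In fact, x = -4 is also a solution since (-4)^2 = 16. Finding one solution doesn't prove there are no others.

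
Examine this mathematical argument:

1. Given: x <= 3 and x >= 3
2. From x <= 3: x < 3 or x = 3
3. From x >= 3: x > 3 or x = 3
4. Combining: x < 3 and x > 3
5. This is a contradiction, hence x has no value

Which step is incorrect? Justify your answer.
Step 4: Combining: x < 3 and x > 3

Step 4 incorrectly combines the conditions. From x <= 3 and x >= 3, the intersection is x = 3. The error treats the 'or' cases as 'and' requirements. The correct conclusion is that x = 3 is the unique solution, not that no solution exists.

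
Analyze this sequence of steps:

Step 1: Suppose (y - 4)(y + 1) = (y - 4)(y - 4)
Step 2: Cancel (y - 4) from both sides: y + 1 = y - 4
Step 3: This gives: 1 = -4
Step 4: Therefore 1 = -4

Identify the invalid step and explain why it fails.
Step 2: Cancel (y - 4) from both sides: y + 1 = y - 4

Step 2 cancels (y - 4) from both sides. This is only valid if (y - 4) ≠ 0, i.e., y ≠ 4. When y = 4, both sides equal zero regardless of the other factors. The correct approach requires considering y = 4 as a separate case.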